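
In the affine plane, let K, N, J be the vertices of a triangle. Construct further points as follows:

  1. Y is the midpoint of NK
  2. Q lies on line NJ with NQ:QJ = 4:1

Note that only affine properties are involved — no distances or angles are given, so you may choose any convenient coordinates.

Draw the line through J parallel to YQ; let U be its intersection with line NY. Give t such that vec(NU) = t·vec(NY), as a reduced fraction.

Choose coordinates K = (0, 0), N = (1, 0), J = (0, 1).
1. Y is the midpoint of NK ⇒ Y = (1/2, 0)
2. Q lies on line NJ with NQ:QJ = 4:1 ⇒ Q = (1/5, 4/5)
through J parallel to YQ: direction (-3/10, 4/5); meets NY at U = (3/8, 0)
U = N + t·(Y−N) with t = 5/4

t = 5/4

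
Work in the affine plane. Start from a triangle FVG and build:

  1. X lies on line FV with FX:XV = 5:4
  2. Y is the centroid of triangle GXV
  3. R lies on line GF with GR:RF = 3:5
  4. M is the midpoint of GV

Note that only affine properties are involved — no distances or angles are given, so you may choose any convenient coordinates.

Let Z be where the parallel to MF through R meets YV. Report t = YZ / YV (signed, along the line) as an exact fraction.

t = -175/176

Work in coordinates with F = (0, 0), V = (1, 0), G = (0, 1).
1. X lies on line FV with FX:XV = 5:4 ⇒ X = (5/9, 0)
2. Y is the centroid of triangle GXV ⇒ Y = (14/27, 1/3)
3. R lies on line GF with GR:RF = 3:5 ⇒ R = (0, 5/8)
4. M is the midpoint of GV ⇒ M = (1/2, 1/2)
through R parallel to MF: direction (-1/2, -1/2); meets YV at Z = (7/176, 117/176)
Z = Y + t·(V−Y) with t = -175/176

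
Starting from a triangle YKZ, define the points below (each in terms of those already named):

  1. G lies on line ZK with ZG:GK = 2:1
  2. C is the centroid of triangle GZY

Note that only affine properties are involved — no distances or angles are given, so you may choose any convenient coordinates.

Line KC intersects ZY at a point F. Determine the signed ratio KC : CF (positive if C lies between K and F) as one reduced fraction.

Work in coordinates with Y = (0, 0), K = (1, 0), Z = (0, 1).
1. G lies on line ZK with ZG:GK = 2:1 ⇒ G = (2/3, 1/3)
2. C is the centroid of triangle GZY ⇒ C = (2/9, 4/9)
line KC meets ZY at F = (0, 4/7)
C = K + t·(F−K) with t = 7/9, so KC:CF = 7/9:2/9

KC:CF = 7/2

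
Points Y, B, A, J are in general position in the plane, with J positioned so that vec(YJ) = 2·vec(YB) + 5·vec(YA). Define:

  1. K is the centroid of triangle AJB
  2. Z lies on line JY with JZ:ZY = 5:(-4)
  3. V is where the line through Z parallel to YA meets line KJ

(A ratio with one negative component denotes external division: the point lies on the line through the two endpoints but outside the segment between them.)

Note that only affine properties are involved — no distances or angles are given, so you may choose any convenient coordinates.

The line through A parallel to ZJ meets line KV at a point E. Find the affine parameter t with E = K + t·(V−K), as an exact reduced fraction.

Set Y = (0, 0), B = (1, 0), A = (0, 1), J = (2, 5); any affine frame gives the same invariant.
1. K is the centroid of triangle AJB ⇒ K = (1, 2)
2. Z lies on line JY with JZ:ZY = 5:(-4) ⇒ Z = (-8, -20)
3. V is where the line through Z parallel to YA meets line KJ ⇒ V = (-8, -25)
through A parallel to ZJ: direction (10, 25); meets KV at E = (4, 11)
E = K + t·(V−K) with t = -1/3

t = -1/3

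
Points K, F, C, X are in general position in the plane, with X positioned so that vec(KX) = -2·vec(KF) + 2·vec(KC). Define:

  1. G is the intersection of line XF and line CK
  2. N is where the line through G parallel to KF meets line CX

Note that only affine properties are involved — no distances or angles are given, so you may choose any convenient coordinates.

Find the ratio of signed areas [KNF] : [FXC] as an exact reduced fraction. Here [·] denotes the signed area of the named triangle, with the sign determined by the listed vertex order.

Choose coordinates K = (0, 0), F = (1, 0), C = (0, 1), X = (-2, 2).
1. G is the intersection of line XF and line CK ⇒ G = (0, 2/3)
2. N is where the line through G parallel to KF meets line CX ⇒ N = (2/3, 2/3)
2·[KNF] = -2/3, 2·[FXC] = -1
[KNF]:[FXC] = -2/3:-1 = 2/3

[KNF]:[FXC] = 2/3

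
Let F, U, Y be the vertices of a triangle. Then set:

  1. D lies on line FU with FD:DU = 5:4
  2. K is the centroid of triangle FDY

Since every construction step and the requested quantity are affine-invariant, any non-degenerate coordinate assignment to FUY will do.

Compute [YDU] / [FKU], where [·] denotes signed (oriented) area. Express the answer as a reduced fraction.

Work in coordinates with F = (0, 0), U = (1, 0), Y = (0, 1).
1. D lies on line FU with FD:DU = 5:4 ⇒ D = (5/9, 0)
2. K is the centroid of triangle FDY ⇒ K = (5/27, 1/3)
2·[YDU] = 4/9, 2·[FKU] = -1/3
[YDU]:[FKU] = 4/9:-1/3 = -4/3

[YDU]:[FKU] = -4/3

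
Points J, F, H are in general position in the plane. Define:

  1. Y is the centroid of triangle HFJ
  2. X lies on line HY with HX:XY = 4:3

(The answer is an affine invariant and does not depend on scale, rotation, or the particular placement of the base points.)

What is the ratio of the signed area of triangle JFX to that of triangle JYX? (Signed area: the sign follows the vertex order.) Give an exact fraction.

Choose coordinates J = (0, 0), F = (1, 0), H = (0, 1).
1. Y is the centroid of triangle HFJ ⇒ Y = (1/3, 1/3)
2. X lies on line HY with HX:XY = 4:3 ⇒ X = (4/21, 13/21)
2·[JFX] = 13/21, 2·[JYX] = 1/7
[JFX]:[JYX] = 13/21:1/7 = 13/3

[JFX]:[JYX] = 13/3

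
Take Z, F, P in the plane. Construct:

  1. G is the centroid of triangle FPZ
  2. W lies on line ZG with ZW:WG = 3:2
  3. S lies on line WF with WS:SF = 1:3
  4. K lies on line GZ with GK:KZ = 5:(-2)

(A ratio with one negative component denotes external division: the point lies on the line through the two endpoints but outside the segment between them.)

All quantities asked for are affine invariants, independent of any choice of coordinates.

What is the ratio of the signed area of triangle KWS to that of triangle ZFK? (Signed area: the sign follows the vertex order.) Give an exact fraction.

Choose coordinates Z = (0, 0), F = (1, 0), P = (0, 1).
1. G is the centroid of triangle FPZ ⇒ G = (1/3, 1/3)
2. W lies on line ZG with ZW:WG = 3:2 ⇒ W = (1/5, 1/5)
3. S lies on line WF with WS:SF = 1:3 ⇒ S = (2/5, 3/20)
4. K lies on line GZ with GK:KZ = 5:(-2) ⇒ K = (-2/9, -2/9)
2·[KWS] = -19/180, 2·[ZFK] = -2/9
[KWS]:[ZFK] = -19/180:-2/9 = 19/40

[KWS]:[ZFK] = 19/40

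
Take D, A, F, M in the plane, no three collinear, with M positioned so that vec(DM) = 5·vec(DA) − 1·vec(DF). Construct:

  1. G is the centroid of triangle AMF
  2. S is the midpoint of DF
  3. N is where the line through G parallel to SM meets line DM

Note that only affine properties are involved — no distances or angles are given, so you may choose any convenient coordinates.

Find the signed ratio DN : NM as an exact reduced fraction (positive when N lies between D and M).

DN:NM = -6

Work in coordinates with D = (0, 0), A = (1, 0), F = (0, 1), M = (5, -1).
1. G is the centroid of triangle AMF ⇒ G = (2, 0)
2. S is the midpoint of DF ⇒ S = (0, 1/2)
3. N is where the line through G parallel to SM meets line DM ⇒ N = (6, -6/5)
N = D + t·(M−D) with t = 6/5, so DN:NM = t:(1−t) = 6/5:-1/5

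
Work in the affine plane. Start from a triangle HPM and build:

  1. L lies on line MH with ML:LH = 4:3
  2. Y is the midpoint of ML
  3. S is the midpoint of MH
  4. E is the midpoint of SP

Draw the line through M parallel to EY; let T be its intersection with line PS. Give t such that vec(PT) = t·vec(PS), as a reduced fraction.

t = -1/6

Assign H = (0, 0), P = (1, 0), M = (0, 1) — the answer is frame-independent, so this choice is without loss of generality.
1. L lies on line MH with ML:LH = 4:3 ⇒ L = (0, 3/7)
2. Y is the midpoint of ML ⇒ Y = (0, 5/7)
3. S is the midpoint of MH ⇒ S = (0, 1/2)
4. E is the midpoint of SP ⇒ E = (1/2, 1/4)
through M parallel to EY: direction (-1/2, 13/28); meets PS at T = (7/6, -1/12)
T = P + t·(S−P) with t = -1/6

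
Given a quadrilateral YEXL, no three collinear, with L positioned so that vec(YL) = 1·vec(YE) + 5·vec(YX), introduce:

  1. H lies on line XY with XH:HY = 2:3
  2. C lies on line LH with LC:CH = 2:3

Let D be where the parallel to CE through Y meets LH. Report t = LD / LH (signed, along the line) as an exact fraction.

t = 131/125

Set Y = (0, 0), E = (1, 0), X = (0, 1), L = (1, 5); any affine frame gives the same invariant.
1. H lies on line XY with XH:HY = 2:3 ⇒ H = (0, 3/5)
2. C lies on line LH with LC:CH = 2:3 ⇒ C = (3/5, 81/25)
through Y parallel to CE: direction (2/5, -81/25); meets LH at D = (-6/125, 243/625)
D = L + t·(H−L) with t = 131/125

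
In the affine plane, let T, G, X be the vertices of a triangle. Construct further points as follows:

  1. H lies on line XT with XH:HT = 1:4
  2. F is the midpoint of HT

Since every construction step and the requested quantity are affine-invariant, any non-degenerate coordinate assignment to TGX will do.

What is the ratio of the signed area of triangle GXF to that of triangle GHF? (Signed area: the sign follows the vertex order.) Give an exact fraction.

[GXF]:[GHF] = 3/2

Assign T = (0, 0), G = (1, 0), X = (0, 1) — the answer is frame-independent, so this choice is without loss of generality.
1. H lies on line XT with XH:HT = 1:4 ⇒ H = (0, 4/5)
2. F is the midpoint of HT ⇒ F = (0, 2/5)
2·[GXF] = 3/5, 2·[GHF] = 2/5
[GXF]:[GHF] = 3/5:2/5 = 3/2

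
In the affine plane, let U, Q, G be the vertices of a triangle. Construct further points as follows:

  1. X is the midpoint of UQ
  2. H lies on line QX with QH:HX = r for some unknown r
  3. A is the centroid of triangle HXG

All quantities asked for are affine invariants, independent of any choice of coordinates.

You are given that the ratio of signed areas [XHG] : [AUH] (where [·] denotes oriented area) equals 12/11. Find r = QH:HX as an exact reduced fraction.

Work in coordinates with U = (0, 0), Q = (1, 0), G = (0, 1).
1. X is the midpoint of UQ ⇒ X = (1/2, 0)
2. With QH:HX = r, write λ = r/(r+1) so H = Q + λ·(X−Q); H is affine-linear in λ
3. A is the centroid of triangle HXG ⇒ A is an affine combination of earlier points and hence also affine-linear in λ
Every point depending on H is an affine combination of H and λ-independent points, so each such coordinate is linear in λ; the λ² term in each signed area is a multiple of (X−Q)×(X−Q) = 0, so 2·[XHG] and 2·[AUH] are each linear in λ. Evaluating at λ=0 and λ=1:
  2·[XHG] = -1/2·λ + 1/2,   2·[AUH] = -1/6·λ + 1/3
So [XHG]:[AUH] = (-1/2·λ + 1/2) / (-1/6·λ + 1/3). Setting this equal to 12/11:
  -1/2·λ + 1/2 = 12/11·(-1/6·λ + 1/3)  ⇒  λ = 3/7
Then r = λ/(1−λ) = (3/7)/(4/7) = 3/4. Check: with r = 3/4, H = (11/14, 0) and [XHG]:[AUH] = 12/11 as required.

r = 3/4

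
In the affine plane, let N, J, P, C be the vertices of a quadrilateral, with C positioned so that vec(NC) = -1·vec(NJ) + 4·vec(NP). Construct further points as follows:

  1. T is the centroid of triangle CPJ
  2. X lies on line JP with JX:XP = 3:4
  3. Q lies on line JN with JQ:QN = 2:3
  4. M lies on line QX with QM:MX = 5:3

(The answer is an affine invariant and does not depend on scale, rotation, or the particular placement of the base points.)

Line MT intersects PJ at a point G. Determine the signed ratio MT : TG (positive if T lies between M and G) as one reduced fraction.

MT:TG = -49/40

Set N = (0, 0), J = (1, 0), P = (0, 1), C = (-1, 4); any affine frame gives the same invariant.
1. T is the centroid of triangle CPJ ⇒ T = (0, 5/3)
2. X lies on line JP with JX:XP = 3:4 ⇒ X = (4/7, 3/7)
3. Q lies on line JN with JQ:QN = 2:3 ⇒ Q = (3/5, 0)
4. M lies on line QX with QM:MX = 5:3 ⇒ M = (163/280, 15/56)
line MT meets PJ at G = (163/343, 180/343)
T = M + t·(G−M) with t = 49/9, so MT:TG = 49/9:-40/9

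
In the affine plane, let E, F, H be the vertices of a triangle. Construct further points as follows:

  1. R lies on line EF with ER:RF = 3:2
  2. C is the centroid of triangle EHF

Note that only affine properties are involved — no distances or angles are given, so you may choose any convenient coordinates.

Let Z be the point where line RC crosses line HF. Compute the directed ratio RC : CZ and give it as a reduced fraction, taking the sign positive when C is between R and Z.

Choose coordinates E = (0, 0), F = (1, 0), H = (0, 1).
1. R lies on line EF with ER:RF = 3:2 ⇒ R = (3/5, 0)
2. C is the centroid of triangle EHF ⇒ C = (1/3, 1/3)
line RC meets HF at Z = (-1, 2)
C = R + t·(Z−R) with t = 1/6, so RC:CZ = 1/6:5/6

RC:CZ = 1/5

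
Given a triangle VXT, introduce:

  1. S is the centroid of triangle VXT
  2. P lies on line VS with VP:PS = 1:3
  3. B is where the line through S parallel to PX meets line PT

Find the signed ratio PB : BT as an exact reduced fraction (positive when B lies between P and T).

Assign V = (0, 0), X = (1, 0), T = (0, 1) — the answer is frame-independent, so this choice is without loss of generality.
1. S is the centroid of triangle VXT ⇒ S = (1/3, 1/3)
2. P lies on line VS with VP:PS = 1:3 ⇒ P = (1/12, 1/12)
3. B is where the line through S parallel to PX meets line PT ⇒ B = (7/120, 43/120)
B = P + t·(T−P) with t = 3/10, so PB:BT = t:(1−t) = 3/10:7/10

PB:BT = 3/7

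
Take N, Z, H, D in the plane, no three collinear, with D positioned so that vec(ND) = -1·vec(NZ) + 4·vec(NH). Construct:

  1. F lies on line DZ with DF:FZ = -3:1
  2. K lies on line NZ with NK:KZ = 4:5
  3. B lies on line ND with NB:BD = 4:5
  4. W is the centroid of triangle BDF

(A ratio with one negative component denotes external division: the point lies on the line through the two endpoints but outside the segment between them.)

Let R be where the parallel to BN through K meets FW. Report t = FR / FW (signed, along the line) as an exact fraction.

t = 19/18

Assign N = (0, 0), Z = (1, 0), H = (0, 1), D = (-1, 4) — the answer is frame-independent, so this choice is without loss of generality.
1. F lies on line DZ with DF:FZ = -3:1 ⇒ F = (2, -2)
2. K lies on line NZ with NK:KZ = 4:5 ⇒ K = (4/9, 0)
3. B lies on line ND with NB:BD = 4:5 ⇒ B = (-4/9, 16/9)
4. W is the centroid of triangle BDF ⇒ W = (5/27, 34/27)
through K parallel to BN: direction (4/9, -16/9); meets FW at R = (41/486, 350/243)
R = F + t·(W−F) with t = 19/18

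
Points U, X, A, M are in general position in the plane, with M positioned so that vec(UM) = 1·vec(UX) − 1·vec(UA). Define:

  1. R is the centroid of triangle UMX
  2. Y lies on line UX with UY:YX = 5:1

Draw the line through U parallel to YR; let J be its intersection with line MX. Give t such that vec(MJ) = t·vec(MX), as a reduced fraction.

t = 3

Work in coordinates with U = (0, 0), X = (1, 0), A = (0, 1), M = (1, -1).
1. R is the centroid of triangle UMX ⇒ R = (2/3, -1/3)
2. Y lies on line UX with UY:YX = 5:1 ⇒ Y = (5/6, 0)
through U parallel to YR: direction (-1/6, -1/3); meets MX at J = (1, 2)
J = M + t·(X−M) with t = 3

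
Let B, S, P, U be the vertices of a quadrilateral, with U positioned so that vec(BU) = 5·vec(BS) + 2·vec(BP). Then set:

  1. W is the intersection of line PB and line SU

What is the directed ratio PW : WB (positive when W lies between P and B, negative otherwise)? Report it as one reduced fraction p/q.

Work in coordinates with B = (0, 0), S = (1, 0), P = (0, 1), U = (5, 2).
1. W is the intersection of line PB and line SU ⇒ W = (0, -1/2)
W = P + t·(B−P) with t = 3/2, so PW:WB = t:(1−t) = 3/2:-1/2

PW:WB = -3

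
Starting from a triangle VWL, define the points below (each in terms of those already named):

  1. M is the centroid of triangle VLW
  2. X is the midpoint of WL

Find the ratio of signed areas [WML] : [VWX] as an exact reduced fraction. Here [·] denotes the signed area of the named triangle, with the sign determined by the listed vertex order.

Work in coordinates with V = (0, 0), W = (1, 0), L = (0, 1).
1. M is the centroid of triangle VLW ⇒ M = (1/3, 1/3)
2. X is the midpoint of WL ⇒ X = (1/2, 1/2)
2·[WML] = -1/3, 2·[VWX] = 1/2
[WML]:[VWX] = -1/3:1/2 = -2/3

[WML]:[VWX] = -2/3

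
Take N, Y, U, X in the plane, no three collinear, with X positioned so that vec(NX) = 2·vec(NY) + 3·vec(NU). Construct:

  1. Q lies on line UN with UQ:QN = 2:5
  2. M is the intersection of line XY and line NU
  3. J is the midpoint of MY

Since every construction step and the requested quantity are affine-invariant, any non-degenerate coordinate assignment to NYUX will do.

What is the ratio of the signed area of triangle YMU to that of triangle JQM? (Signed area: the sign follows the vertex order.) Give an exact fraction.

Choose coordinates N = (0, 0), Y = (1, 0), U = (0, 1), X = (2, 3).
1. Q lies on line UN with UQ:QN = 2:5 ⇒ Q = (0, 5/7)
2. M is the intersection of line XY and line NU ⇒ M = (0, -3)
3. J is the midpoint of MY ⇒ J = (1/2, -3/2)
2·[YMU] = -4, 2·[JQM] = 13/7
[YMU]:[JQM] = -4:13/7 = -28/13

[YMU]:[JQM] = -28/13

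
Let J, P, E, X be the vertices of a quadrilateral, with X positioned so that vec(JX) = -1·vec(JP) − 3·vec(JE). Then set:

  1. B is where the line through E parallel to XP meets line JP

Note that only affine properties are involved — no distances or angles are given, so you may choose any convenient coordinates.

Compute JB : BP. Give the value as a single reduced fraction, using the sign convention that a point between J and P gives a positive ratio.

JB:BP = -2/5

Assign J = (0, 0), P = (1, 0), E = (0, 1), X = (-1, -3) — the answer is frame-independent, so this choice is without loss of generality.
1. B is where the line through E parallel to XP meets line JP ⇒ B = (-2/3, 0)
B = J + t·(P−J) with t = -2/3, so JB:BP = t:(1−t) = -2/3:5/3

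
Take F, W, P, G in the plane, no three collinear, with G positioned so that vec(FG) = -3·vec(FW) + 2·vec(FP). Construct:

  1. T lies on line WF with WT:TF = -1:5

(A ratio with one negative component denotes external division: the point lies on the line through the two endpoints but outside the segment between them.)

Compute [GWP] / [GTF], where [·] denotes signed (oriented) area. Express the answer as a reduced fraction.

Choose coordinates F = (0, 0), W = (1, 0), P = (0, 1), G = (-3, 2).
1. T lies on line WF with WT:TF = -1:5 ⇒ T = (5/4, 0)
2·[GWP] = 2, 2·[GTF] = -5/2
[GWP]:[GTF] = 2:-5/2 = -4/5

[GWP]:[GTF] = -4/5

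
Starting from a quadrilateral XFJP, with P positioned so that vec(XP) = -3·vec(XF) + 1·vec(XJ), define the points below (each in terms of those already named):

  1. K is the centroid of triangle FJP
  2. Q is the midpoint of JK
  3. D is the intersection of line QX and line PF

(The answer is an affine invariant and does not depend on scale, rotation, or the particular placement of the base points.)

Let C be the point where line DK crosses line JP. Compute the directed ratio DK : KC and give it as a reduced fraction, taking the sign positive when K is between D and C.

Choose coordinates X = (0, 0), F = (1, 0), J = (0, 1), P = (-3, 1).
1. K is the centroid of triangle FJP ⇒ K = (-2/3, 2/3)
2. Q is the midpoint of JK ⇒ Q = (-1/3, 5/6)
3. D is the intersection of line QX and line PF ⇒ D = (-1/9, 5/18)
line DK meets JP at C = (-8/7, 1)
K = D + t·(C−D) with t = 7/13, so DK:KC = 7/13:6/13

DK:KC = 7/6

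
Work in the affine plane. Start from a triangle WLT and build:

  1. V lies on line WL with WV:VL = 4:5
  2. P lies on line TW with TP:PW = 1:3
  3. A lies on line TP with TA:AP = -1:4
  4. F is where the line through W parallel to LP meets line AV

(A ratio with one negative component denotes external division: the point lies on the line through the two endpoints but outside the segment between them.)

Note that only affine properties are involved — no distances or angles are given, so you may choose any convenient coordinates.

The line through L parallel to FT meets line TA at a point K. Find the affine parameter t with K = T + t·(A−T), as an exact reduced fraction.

t = 204/13

Set W = (0, 0), L = (1, 0), T = (0, 1); any affine frame gives the same invariant.
1. V lies on line WL with WV:VL = 4:5 ⇒ V = (4/9, 0)
2. P lies on line TW with TP:PW = 1:3 ⇒ P = (0, 3/4)
3. A lies on line TP with TA:AP = -1:4 ⇒ A = (0, 13/12)
4. F is where the line through W parallel to LP meets line AV ⇒ F = (52/81, -13/27)
through L parallel to FT: direction (-52/81, 40/27); meets TA at K = (0, 30/13)
K = T + t·(A−T) with t = 204/13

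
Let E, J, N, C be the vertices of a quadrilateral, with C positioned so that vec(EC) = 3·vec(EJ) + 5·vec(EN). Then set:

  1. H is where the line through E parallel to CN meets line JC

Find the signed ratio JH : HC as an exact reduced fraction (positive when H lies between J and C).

JH:HC = 4/3

Work in coordinates with E = (0, 0), J = (1, 0), N = (0, 1), C = (3, 5).
1. H is where the line through E parallel to CN meets line JC ⇒ H = (15/7, 20/7)
H = J + t·(C−J) with t = 4/7, so JH:HC = t:(1−t) = 4/7:3/7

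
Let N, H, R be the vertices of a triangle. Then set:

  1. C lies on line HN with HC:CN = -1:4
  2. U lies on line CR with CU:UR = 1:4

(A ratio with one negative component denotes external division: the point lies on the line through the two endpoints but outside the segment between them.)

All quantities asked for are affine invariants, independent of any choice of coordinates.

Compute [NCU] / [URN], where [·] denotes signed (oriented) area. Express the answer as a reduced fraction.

[NCU]:[URN] = 1/4

Assign N = (0, 0), H = (1, 0), R = (0, 1) — the answer is frame-independent, so this choice is without loss of generality.
1. C lies on line HN with HC:CN = -1:4 ⇒ C = (4/3, 0)
2. U lies on line CR with CU:UR = 1:4 ⇒ U = (16/15, 1/5)
2·[NCU] = 4/15, 2·[URN] = 16/15
[NCU]:[URN] = 4/15:16/15 = 1/4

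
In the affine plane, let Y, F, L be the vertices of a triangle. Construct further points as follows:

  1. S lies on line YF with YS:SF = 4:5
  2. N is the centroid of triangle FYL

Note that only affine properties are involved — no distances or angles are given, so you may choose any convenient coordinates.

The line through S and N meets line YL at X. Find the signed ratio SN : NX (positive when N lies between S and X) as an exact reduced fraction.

SN:NX = 1/3

Choose coordinates Y = (0, 0), F = (1, 0), L = (0, 1).
1. S lies on line YF with YS:SF = 4:5 ⇒ S = (4/9, 0)
2. N is the centroid of triangle FYL ⇒ N = (1/3, 1/3)
line SN meets YL at X = (0, 4/3)
N = S + t·(X−S) with t = 1/4, so SN:NX = 1/4:3/4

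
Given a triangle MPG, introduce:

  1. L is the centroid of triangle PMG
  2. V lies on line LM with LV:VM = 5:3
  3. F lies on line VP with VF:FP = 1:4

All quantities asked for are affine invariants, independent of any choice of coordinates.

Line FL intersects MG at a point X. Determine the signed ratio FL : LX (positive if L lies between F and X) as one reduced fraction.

Set M = (0, 0), P = (1, 0), G = (0, 1); any affine frame gives the same invariant.
1. L is the centroid of triangle PMG ⇒ L = (1/3, 1/3)
2. V lies on line LM with LV:VM = 5:3 ⇒ V = (1/8, 1/8)
3. F lies on line VP with VF:FP = 1:4 ⇒ F = (3/10, 1/10)
line FL meets MG at X = (0, -2)
L = F + t·(X−F) with t = -1/9, so FL:LX = -1/9:10/9

FL:LX = -1/10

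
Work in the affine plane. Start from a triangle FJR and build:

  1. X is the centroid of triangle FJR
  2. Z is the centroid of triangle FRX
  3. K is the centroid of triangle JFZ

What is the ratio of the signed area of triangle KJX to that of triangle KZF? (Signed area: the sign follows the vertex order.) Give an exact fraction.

[KJX]:[KZF] = 3/4

Assign F = (0, 0), J = (1, 0), R = (0, 1) — the answer is frame-independent, so this choice is without loss of generality.
1. X is the centroid of triangle FJR ⇒ X = (1/3, 1/3)
2. Z is the centroid of triangle FRX ⇒ Z = (1/9, 4/9)
3. K is the centroid of triangle JFZ ⇒ K = (10/27, 4/27)
2·[KJX] = 1/9, 2·[KZF] = 4/27
[KJX]:[KZF] = 1/9:4/27 = 3/4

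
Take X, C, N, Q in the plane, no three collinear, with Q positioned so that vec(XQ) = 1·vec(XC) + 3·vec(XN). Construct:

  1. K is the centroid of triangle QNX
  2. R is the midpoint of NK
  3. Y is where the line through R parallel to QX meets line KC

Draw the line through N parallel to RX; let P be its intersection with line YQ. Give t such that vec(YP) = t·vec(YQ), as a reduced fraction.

t = -7/18

Set X = (0, 0), C = (1, 0), N = (0, 1), Q = (1, 3); any affine frame gives the same invariant.
1. K is the centroid of triangle QNX ⇒ K = (1/3, 4/3)
2. R is the midpoint of NK ⇒ R = (1/6, 7/6)
3. Y is where the line through R parallel to QX meets line KC ⇒ Y = (4/15, 22/15)
through N parallel to RX: direction (-1/6, -7/6); meets YQ at P = (-1/54, 47/54)
P = Y + t·(Q−Y) with t = -7/18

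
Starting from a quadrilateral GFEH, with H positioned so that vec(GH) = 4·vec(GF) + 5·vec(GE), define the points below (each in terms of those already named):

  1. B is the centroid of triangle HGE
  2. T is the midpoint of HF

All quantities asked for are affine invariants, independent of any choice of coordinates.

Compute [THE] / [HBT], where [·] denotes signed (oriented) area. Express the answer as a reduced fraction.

[THE]:[HBT] = 24/13

Assign G = (0, 0), F = (1, 0), E = (0, 1), H = (4, 5) — the answer is frame-independent, so this choice is without loss of generality.
1. B is the centroid of triangle HGE ⇒ B = (4/3, 2)
2. T is the midpoint of HF ⇒ T = (5/2, 5/2)
2·[THE] = 4, 2·[HBT] = 13/6
[THE]:[HBT] = 4:13/6 = 24/13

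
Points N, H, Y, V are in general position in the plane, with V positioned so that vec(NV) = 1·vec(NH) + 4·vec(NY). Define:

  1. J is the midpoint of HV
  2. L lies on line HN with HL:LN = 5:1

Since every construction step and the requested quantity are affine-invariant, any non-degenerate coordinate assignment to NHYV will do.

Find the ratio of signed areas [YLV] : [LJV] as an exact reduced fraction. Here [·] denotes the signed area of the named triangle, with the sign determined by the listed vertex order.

Choose coordinates N = (0, 0), H = (1, 0), Y = (0, 1), V = (1, 4).
1. J is the midpoint of HV ⇒ J = (1, 2)
2. L lies on line HN with HL:LN = 5:1 ⇒ L = (1/6, 0)
2·[YLV] = 3/2, 2·[LJV] = 5/3
[YLV]:[LJV] = 3/2:5/3 = 9/10

[YLV]:[LJV] = 9/10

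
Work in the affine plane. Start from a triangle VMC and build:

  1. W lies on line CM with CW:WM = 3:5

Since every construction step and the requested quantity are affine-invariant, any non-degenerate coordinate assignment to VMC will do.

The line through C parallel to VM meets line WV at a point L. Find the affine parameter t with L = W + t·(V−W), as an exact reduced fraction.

Set V = (0, 0), M = (1, 0), C = (0, 1); any affine frame gives the same invariant.
1. W lies on line CM with CW:WM = 3:5 ⇒ W = (3/8, 5/8)
through C parallel to VM: direction (1, 0); meets WV at L = (3/5, 1)
L = W + t·(V−W) with t = -3/5

t = -3/5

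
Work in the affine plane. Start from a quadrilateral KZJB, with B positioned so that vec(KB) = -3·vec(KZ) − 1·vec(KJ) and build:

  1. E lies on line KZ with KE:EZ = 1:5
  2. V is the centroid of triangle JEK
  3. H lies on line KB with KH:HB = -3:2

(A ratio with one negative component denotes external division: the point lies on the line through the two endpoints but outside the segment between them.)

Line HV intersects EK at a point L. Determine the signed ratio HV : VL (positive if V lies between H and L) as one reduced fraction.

HV:VL = -10

Choose coordinates K = (0, 0), Z = (1, 0), J = (0, 1), B = (-3, -1).
1. E lies on line KZ with KE:EZ = 1:5 ⇒ E = (1/6, 0)
2. V is the centroid of triangle JEK ⇒ V = (1/18, 1/3)
3. H lies on line KB with KH:HB = -3:2 ⇒ H = (-9, -3)
line HV meets EK at L = (-17/20, 0)
V = H + t·(L−H) with t = 10/9, so HV:VL = 10/9:-1/9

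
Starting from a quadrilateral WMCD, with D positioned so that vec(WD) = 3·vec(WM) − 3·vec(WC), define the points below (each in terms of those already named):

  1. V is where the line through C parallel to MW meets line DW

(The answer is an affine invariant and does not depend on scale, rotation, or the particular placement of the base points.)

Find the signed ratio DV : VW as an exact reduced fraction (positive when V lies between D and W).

Choose coordinates W = (0, 0), M = (1, 0), C = (0, 1), D = (3, -3).
1. V is where the line through C parallel to MW meets line DW ⇒ V = (-1, 1)
V = D + t·(W−D) with t = 4/3, so DV:VW = t:(1−t) = 4/3:-1/3

DV:VW = -4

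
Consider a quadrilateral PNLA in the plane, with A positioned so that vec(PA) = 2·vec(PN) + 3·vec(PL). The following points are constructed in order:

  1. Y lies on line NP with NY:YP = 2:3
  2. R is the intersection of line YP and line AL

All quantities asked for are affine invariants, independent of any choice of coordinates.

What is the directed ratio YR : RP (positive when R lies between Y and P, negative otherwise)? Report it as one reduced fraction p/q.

Work in coordinates with P = (0, 0), N = (1, 0), L = (0, 1), A = (2, 3).
1. Y lies on line NP with NY:YP = 2:3 ⇒ Y = (3/5, 0)
2. R is the intersection of line YP and line AL ⇒ R = (-1, 0)
R = Y + t·(P−Y) with t = 8/3, so YR:RP = t:(1−t) = 8/3:-5/3

YR:RP = -8/5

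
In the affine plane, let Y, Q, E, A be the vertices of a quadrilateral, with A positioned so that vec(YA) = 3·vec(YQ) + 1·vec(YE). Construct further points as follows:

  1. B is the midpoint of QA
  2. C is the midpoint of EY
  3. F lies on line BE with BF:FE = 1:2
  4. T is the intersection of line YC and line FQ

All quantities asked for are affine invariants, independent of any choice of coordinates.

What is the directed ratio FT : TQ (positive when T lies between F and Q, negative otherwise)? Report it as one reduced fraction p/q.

FT:TQ = -4/3

Work in coordinates with Y = (0, 0), Q = (1, 0), E = (0, 1), A = (3, 1).
1. B is the midpoint of QA ⇒ B = (2, 1/2)
2. C is the midpoint of EY ⇒ C = (0, 1/2)
3. F lies on line BE with BF:FE = 1:2 ⇒ F = (4/3, 2/3)
4. T is the intersection of line YC and line FQ ⇒ T = (0, -2)
T = F + t·(Q−F) with t = 4, so FT:TQ = t:(1−t) = 4:-3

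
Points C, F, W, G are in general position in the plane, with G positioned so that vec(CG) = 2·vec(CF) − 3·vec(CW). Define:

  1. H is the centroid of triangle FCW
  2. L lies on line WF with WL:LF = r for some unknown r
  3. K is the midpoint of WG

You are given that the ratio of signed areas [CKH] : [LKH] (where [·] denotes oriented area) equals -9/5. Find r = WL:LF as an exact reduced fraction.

r = 5/4

Assign C = (0, 0), F = (1, 0), W = (0, 1), G = (2, -3) — the answer is frame-independent, so this choice is without loss of generality.
1. H is the centroid of triangle FCW ⇒ H = (1/3, 1/3)
2. With WL:LF = r, write λ = r/(r+1) so L = W + λ·(F−W); L is affine-linear in λ
3. K is the midpoint of WG ⇒ K = (1, -1)
Every point depending on L is an affine combination of L and λ-independent points, so each such coordinate is linear in λ; the λ² term in each signed area is a multiple of (F−W)×(F−W) = 0, so 2·[CKH] and 2·[LKH] are each linear in λ. Evaluating at λ=0 and λ=1:
  2·[CKH] = 2/3,   2·[LKH] = -2/3·λ
So [CKH]:[LKH] = (2/3) / (-2/3·λ). Setting this equal to -9/5:
  2/3 = -9/5·(-2/3·λ)  ⇒  λ = 5/9
Then r = λ/(1−λ) = (5/9)/(4/9) = 5/4. Check: with r = 5/4, L = (5/9, 4/9) and [CKH]:[LKH] = -9/5 as required.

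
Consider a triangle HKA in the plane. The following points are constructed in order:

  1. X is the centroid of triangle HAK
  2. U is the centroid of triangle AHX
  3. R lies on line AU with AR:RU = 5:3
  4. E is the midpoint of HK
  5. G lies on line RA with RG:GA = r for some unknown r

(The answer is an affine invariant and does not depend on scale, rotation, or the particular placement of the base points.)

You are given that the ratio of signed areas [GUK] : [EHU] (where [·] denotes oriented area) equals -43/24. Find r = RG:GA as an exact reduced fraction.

Choose coordinates H = (0, 0), K = (1, 0), A = (0, 1).
1. X is the centroid of triangle HAK ⇒ X = (1/3, 1/3)
2. U is the centroid of triangle AHX ⇒ U = (1/9, 4/9)
3. R lies on line AU with AR:RU = 5:3 ⇒ R = (5/72, 47/72)
4. E is the midpoint of HK ⇒ E = (1/2, 0)
5. With RG:GA = r, write λ = r/(r+1) so G = R + λ·(A−R); G is affine-linear in λ
Every point depending on G is an affine combination of G and λ-independent points, so each such coordinate is linear in λ; the λ² term in each signed area is a multiple of (A−R)×(A−R) = 0, so 2·[GUK] and 2·[EHU] are each linear in λ. Evaluating at λ=0 and λ=1:
  2·[GUK] = 5/18·λ + 1/6,   2·[EHU] = -2/9
So [GUK]:[EHU] = (5/18·λ + 1/6) / (-2/9). Setting this equal to -43/24:
  5/18·λ + 1/6 = -43/24·(-2/9)  ⇒  λ = 5/6
Then r = λ/(1−λ) = (5/6)/(1/6) = 5. Check: with r = 5, G = (5/432, 407/432) and [GUK]:[EHU] = -43/24 as required.

r = 5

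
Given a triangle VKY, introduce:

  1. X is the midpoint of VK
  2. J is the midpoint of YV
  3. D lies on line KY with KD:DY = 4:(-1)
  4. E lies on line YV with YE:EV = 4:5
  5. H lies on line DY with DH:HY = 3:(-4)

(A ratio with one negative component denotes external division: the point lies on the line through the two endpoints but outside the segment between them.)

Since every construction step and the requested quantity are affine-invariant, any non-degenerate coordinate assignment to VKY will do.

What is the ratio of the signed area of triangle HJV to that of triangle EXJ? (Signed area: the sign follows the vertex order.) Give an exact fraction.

[HJV]:[EXJ] = 24

Set V = (0, 0), K = (1, 0), Y = (0, 1); any affine frame gives the same invariant.
1. X is the midpoint of VK ⇒ X = (1/2, 0)
2. J is the midpoint of YV ⇒ J = (0, 1/2)
3. D lies on line KY with KD:DY = 4:(-1) ⇒ D = (-1/3, 4/3)
4. E lies on line YV with YE:EV = 4:5 ⇒ E = (0, 5/9)
5. H lies on line DY with DH:HY = 3:(-4) ⇒ H = (-4/3, 7/3)
2·[HJV] = -2/3, 2·[EXJ] = -1/36
[HJV]:[EXJ] = -2/3:-1/36 = 24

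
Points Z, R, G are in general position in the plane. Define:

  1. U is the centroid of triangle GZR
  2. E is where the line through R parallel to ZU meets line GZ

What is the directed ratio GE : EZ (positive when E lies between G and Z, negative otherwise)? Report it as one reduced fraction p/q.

Work in coordinates with Z = (0, 0), R = (1, 0), G = (0, 1).
1. U is the centroid of triangle GZR ⇒ U = (1/3, 1/3)
2. E is where the line through R parallel to ZU meets line GZ ⇒ E = (0, -1)
E = G + t·(Z−G) with t = 2, so GE:EZ = t:(1−t) = 2:-1

GE:EZ = -2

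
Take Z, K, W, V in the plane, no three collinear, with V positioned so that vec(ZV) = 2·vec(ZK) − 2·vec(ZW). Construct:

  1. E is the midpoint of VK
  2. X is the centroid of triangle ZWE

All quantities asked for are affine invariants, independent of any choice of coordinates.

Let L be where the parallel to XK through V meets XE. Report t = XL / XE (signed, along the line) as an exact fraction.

t = 2

Choose coordinates Z = (0, 0), K = (1, 0), W = (0, 1), V = (2, -2).
1. E is the midpoint of VK ⇒ E = (3/2, -1)
2. X is the centroid of triangle ZWE ⇒ X = (1/2, 0)
through V parallel to XK: direction (1/2, 0); meets XE at L = (5/2, -2)
L = X + t·(E−X) with t = 2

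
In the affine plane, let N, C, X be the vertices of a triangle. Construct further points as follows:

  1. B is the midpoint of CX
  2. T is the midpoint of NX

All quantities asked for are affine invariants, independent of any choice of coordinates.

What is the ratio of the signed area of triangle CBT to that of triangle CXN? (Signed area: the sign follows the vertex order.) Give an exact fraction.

[CBT]:[CXN] = 1/4

Work in coordinates with N = (0, 0), C = (1, 0), X = (0, 1).
1. B is the midpoint of CX ⇒ B = (1/2, 1/2)
2. T is the midpoint of NX ⇒ T = (0, 1/2)
2·[CBT] = 1/4, 2·[CXN] = 1
[CBT]:[CXN] = 1/4:1 = 1/4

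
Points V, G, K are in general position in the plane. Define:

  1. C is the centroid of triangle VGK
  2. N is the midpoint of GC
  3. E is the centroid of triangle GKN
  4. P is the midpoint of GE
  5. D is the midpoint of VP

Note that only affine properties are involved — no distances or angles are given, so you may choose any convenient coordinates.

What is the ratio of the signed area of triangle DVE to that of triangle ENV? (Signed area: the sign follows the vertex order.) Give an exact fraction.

[DVE]:[ENV] = 7/12

Work in coordinates with V = (0, 0), G = (1, 0), K = (0, 1).
1. C is the centroid of triangle VGK ⇒ C = (1/3, 1/3)
2. N is the midpoint of GC ⇒ N = (2/3, 1/6)
3. E is the centroid of triangle GKN ⇒ E = (5/9, 7/18)
4. P is the midpoint of GE ⇒ P = (7/9, 7/36)
5. D is the midpoint of VP ⇒ D = (7/18, 7/72)
2·[DVE] = -7/72, 2·[ENV] = -1/6
[DVE]:[ENV] = -7/72:-1/6 = 7/12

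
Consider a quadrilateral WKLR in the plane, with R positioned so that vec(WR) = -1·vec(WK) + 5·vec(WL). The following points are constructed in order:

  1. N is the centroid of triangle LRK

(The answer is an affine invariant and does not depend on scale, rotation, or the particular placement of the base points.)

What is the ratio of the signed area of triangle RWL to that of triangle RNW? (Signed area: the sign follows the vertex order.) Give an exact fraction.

Work in coordinates with W = (0, 0), K = (1, 0), L = (0, 1), R = (-1, 5).
1. N is the centroid of triangle LRK ⇒ N = (0, 2)
2·[RWL] = 1, 2·[RNW] = -2
[RWL]:[RNW] = 1:-2 = -1/2

[RWL]:[RNW] = -1/2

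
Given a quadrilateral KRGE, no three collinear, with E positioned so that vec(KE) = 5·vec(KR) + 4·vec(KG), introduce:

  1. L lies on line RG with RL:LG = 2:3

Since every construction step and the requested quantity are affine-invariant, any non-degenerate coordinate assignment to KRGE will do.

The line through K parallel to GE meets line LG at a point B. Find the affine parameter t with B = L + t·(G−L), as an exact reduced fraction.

Set K = (0, 0), R = (1, 0), G = (0, 1), E = (5, 4); any affine frame gives the same invariant.
1. L lies on line RG with RL:LG = 2:3 ⇒ L = (3/5, 2/5)
through K parallel to GE: direction (5, 3); meets LG at B = (5/8, 3/8)
B = L + t·(G−L) with t = -1/24

t = -1/24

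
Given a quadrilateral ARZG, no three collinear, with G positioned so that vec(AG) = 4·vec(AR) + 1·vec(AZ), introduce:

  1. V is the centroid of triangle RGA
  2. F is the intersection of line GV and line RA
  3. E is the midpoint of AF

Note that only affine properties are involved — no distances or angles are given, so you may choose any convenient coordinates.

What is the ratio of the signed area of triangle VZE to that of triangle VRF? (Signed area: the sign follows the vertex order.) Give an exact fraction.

Assign A = (0, 0), R = (1, 0), Z = (0, 1), G = (4, 1) — the answer is frame-independent, so this choice is without loss of generality.
1. V is the centroid of triangle RGA ⇒ V = (5/3, 1/3)
2. F is the intersection of line GV and line RA ⇒ F = (1/2, 0)
3. E is the midpoint of AF ⇒ E = (1/4, 0)
2·[VZE] = 3/2, 2·[VRF] = -1/6
[VZE]:[VRF] = 3/2:-1/6 = -9

[VZE]:[VRF] = -9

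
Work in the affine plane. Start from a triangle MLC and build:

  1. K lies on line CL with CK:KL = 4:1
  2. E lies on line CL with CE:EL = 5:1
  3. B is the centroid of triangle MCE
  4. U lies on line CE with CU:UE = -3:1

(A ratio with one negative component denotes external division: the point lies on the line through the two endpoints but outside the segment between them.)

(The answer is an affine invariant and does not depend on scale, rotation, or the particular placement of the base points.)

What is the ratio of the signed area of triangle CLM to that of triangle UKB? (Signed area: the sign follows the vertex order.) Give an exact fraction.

[CLM]:[UKB] = -20/3

Set M = (0, 0), L = (1, 0), C = (0, 1); any affine frame gives the same invariant.
1. K lies on line CL with CK:KL = 4:1 ⇒ K = (4/5, 1/5)
2. E lies on line CL with CE:EL = 5:1 ⇒ E = (5/6, 1/6)
3. B is the centroid of triangle MCE ⇒ B = (5/18, 7/18)
4. U lies on line CE with CU:UE = -3:1 ⇒ U = (5/4, -1/4)
2·[CLM] = -1, 2·[UKB] = 3/20
[CLM]:[UKB] = -1:3/20 = -20/3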